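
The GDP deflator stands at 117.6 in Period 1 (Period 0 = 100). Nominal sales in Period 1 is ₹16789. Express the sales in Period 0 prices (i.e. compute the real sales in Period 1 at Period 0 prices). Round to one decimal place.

14276.4

Real = Nominal ÷ (Index/100) = 16789 ÷ (117.6/100)
     = 16789 ÷ 1.176 = 14276.3605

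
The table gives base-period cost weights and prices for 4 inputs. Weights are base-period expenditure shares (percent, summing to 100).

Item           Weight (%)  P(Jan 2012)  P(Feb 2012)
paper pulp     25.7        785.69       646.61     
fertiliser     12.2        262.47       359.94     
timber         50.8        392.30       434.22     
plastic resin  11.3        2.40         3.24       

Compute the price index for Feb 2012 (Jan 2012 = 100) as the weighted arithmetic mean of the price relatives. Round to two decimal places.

paper pulp: 25.7 × (646.61/785.69) = 25.7 × 0.822984 = 21.1507
fertiliser: 12.2 × (359.94/262.47) = 12.2 × 1.371357 = 16.7306
timber: 50.8 × (434.22/392.30) = 50.8 × 1.106857 = 56.2283
plastic resin: 11.3 × (3.24/2.40) = 11.3 × 1.350000 = 15.2550
Index = Σ wᵢ·(p₁ᵢ/p₀ᵢ) = 21.1507 + 16.7306 + 56.2283 + 15.2550 = 109.3646

109.36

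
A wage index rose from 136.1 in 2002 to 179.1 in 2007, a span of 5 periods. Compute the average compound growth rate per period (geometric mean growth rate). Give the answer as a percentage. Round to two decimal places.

Growth factor = (179.1/136.1)^(1/5) = (1.315944)^(1/5) = 1.056446
Growth rate = 1.056446 − 1 = 0.056446 = 5.6446%

5.64%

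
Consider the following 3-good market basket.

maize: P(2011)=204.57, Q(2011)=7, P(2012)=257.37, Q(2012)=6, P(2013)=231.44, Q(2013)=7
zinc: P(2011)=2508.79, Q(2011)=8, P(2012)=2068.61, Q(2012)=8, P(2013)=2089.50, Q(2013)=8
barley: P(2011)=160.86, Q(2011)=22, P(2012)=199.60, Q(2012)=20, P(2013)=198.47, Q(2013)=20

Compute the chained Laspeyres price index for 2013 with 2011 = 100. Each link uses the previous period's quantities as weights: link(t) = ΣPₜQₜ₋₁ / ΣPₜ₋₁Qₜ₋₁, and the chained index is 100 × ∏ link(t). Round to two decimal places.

90.77

Link 2011→2012:
ΣP(2012)Q(2011) = 257.37×7 + 2068.61×8 + 199.60×22 = 1801.59 + 16548.88 + 4391.2 = 22741.67
ΣP(2011)Q(2011) = 204.57×7 + 2508.79×8 + 160.86×22 = 1431.99 + 20070.32 + 3538.92 = 25041.23
link = 22741.67/25041.23 = 0.908169
Link 2012→2013:
ΣP(2013)Q(2012) = 231.44×6 + 2089.50×8 + 198.47×20 = 1388.64 + 16716 + 3969.4 = 22074.04
ΣP(2012)Q(2012) = 257.37×6 + 2068.61×8 + 199.60×20 = 1544.22 + 16548.88 + 3992 = 22085.1
link = 22074.04/22085.1 = 0.999499
Chained index = 100 × 0.908169 × 0.999499 = 90.7714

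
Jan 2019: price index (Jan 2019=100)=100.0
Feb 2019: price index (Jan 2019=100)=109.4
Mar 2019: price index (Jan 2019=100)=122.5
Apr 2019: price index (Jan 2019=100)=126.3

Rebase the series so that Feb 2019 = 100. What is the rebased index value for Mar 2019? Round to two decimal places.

111.97

Rebased(Mar 2019) = 122.5 / 109.4 × 100 = 111.9744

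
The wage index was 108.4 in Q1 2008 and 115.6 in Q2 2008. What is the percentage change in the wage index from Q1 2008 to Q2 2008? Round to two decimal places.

6.64%

Change = (115.6 − 108.4) / 108.4 × 100
       = 7.2 / 108.4 × 100 = 6.6421%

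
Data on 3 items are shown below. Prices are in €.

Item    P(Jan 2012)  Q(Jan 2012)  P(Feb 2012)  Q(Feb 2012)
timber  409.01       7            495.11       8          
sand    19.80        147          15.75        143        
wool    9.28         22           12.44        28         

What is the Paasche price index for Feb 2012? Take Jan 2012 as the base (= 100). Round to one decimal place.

103.1

Paasche price index uses current-period quantities as weights.
ΣP(Feb 2012)·Q(Feb 2012) = 495.11×8 + 15.75×143 + 12.44×28 = 3960.88 + 2252.25 + 348.32 = 6561.45
ΣP(Jan 2012)·Q(Feb 2012) = 409.01×8 + 19.80×143 + 9.28×28 = 3272.08 + 2831.4 + 259.84 = 6363.32
Index = 6561.45 / 6363.32 × 100 = 103.1136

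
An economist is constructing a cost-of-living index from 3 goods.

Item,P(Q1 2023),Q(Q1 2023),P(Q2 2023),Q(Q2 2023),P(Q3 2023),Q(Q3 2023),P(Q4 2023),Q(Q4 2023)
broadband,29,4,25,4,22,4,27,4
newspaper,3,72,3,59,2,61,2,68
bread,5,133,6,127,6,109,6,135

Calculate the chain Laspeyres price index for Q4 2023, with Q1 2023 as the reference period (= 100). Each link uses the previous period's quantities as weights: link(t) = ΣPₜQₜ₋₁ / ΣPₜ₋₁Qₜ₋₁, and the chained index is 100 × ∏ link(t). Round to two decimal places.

106.51

Link Q1 2023→Q2 2023:
ΣP(Q2 2023)Q(Q1 2023) = 25×4 + 3×72 + 6×133 = 100 + 216 + 798 = 1114
ΣP(Q1 2023)Q(Q1 2023) = 29×4 + 3×72 + 5×133 = 116 + 216 + 665 = 997
link = 1114/997 = 1.117352
Link Q2 2023→Q3 2023:
ΣP(Q3 2023)Q(Q2 2023) = 22×4 + 2×59 + 6×127 = 88 + 118 + 762 = 968
ΣP(Q2 2023)Q(Q2 2023) = 25×4 + 3×59 + 6×127 = 100 + 177 + 762 = 1039
link = 968/1039 = 0.931665
Link Q3 2023→Q4 2023:
ΣP(Q4 2023)Q(Q3 2023) = 27×4 + 2×61 + 6×109 = 108 + 122 + 654 = 884
ΣP(Q3 2023)Q(Q3 2023) = 22×4 + 2×61 + 6×109 = 88 + 122 + 654 = 864
link = 884/864 = 1.023148
Chained index = 100 × 1.117352 × 0.931665 × 1.023148 = 106.5095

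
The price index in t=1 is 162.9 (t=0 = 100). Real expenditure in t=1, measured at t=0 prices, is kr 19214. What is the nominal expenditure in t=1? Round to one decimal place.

31299.6

Nominal = Real × (Index/100) = 19214 × (162.9/100)
        = 19214 × 1.629 = 31299.6060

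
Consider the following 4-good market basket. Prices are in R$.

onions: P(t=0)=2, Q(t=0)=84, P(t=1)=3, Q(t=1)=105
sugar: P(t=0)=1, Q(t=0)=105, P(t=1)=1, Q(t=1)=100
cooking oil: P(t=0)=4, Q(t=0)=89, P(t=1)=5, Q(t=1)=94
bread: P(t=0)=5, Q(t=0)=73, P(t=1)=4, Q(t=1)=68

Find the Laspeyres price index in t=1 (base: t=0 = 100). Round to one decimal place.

Laspeyres price index uses base-period quantities as weights.
ΣP(t=1)·Q(t=0) = 3×84 + 1×105 + 5×89 + 4×73 = 252 + 105 + 445 + 292 = 1094
ΣP(t=0)·Q(t=0) = 2×84 + 1×105 + 4×89 + 5×73 = 168 + 105 + 356 + 365 = 994
Index = 1094 / 994 × 100 = 110.0604

110.1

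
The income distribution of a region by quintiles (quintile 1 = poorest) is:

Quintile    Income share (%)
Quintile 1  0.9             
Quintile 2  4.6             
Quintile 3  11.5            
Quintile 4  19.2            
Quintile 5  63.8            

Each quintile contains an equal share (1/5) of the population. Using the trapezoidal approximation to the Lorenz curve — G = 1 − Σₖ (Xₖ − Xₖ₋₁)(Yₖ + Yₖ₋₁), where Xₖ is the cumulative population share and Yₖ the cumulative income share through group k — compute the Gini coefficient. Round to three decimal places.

Cumulative income shares Yₖ: 0.0090, 0.0550, 0.1700, 0.3620, 1.0000
Σ (Xₖ−Xₖ₋₁)(Yₖ+Yₖ₋₁) = (1/5)(0.0090+0.0000) + (1/5)(0.0550+0.0090) + (1/5)(0.1700+0.0550) + (1/5)(0.3620+0.1700) + (1/5)(1.0000+0.3620)
  = 0.0018 + 0.0128 + 0.0450 + 0.1064 + 0.2724 = 0.4384
G = 1 − 0.4384 = 0.5616

0.562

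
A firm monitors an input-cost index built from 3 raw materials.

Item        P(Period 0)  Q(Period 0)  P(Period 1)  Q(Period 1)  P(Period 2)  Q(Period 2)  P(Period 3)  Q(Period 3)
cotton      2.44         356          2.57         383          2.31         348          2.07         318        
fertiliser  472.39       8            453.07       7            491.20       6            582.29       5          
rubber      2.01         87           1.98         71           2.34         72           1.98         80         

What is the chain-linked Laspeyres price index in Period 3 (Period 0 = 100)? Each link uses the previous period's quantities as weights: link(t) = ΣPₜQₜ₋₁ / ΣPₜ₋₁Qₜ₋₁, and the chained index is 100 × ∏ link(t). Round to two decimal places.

Link Period 0→Period 1:
ΣP(Period 1)Q(Period 0) = 2.57×356 + 453.07×8 + 1.98×87 = 914.92 + 3624.56 + 172.26 = 4711.74
ΣP(Period 0)Q(Period 0) = 2.44×356 + 472.39×8 + 2.01×87 = 868.64 + 3779.12 + 174.87 = 4822.63
link = 4711.74/4822.63 = 0.977006
Link Period 1→Period 2:
ΣP(Period 2)Q(Period 1) = 2.31×383 + 491.20×7 + 2.34×71 = 884.73 + 3438.4 + 166.14 = 4489.27
ΣP(Period 1)Q(Period 1) = 2.57×383 + 453.07×7 + 1.98×71 = 984.31 + 3171.49 + 140.58 = 4296.38
link = 4489.27/4296.38 = 1.044896
Link Period 2→Period 3:
ΣP(Period 3)Q(Period 2) = 2.07×348 + 582.29×6 + 1.98×72 = 720.36 + 3493.74 + 142.56 = 4356.66
ΣP(Period 2)Q(Period 2) = 2.31×348 + 491.20×6 + 2.34×72 = 803.88 + 2947.2 + 168.48 = 3919.56
link = 4356.66/3919.56 = 1.111518
Chained index = 100 × 0.977006 × 1.044896 × 1.111518 = 113.4715

113.47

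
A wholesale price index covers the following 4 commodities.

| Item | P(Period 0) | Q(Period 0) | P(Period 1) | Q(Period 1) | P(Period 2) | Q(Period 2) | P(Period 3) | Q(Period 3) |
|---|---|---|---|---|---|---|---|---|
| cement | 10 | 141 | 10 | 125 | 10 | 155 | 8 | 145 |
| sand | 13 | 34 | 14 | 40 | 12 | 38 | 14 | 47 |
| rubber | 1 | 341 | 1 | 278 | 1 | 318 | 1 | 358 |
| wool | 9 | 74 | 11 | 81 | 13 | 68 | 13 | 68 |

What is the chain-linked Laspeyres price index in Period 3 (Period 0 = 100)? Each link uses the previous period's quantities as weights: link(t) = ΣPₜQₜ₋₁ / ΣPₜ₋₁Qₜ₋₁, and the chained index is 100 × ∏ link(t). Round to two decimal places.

Link Period 0→Period 1:
ΣP(Period 1)Q(Period 0) = 10×141 + 14×34 + 1×341 + 11×74 = 1410 + 476 + 341 + 814 = 3041
ΣP(Period 0)Q(Period 0) = 10×141 + 13×34 + 1×341 + 9×74 = 1410 + 442 + 341 + 666 = 2859
link = 3041/2859 = 1.063659
Link Period 1→Period 2:
ΣP(Period 2)Q(Period 1) = 10×125 + 12×40 + 1×278 + 13×81 = 1250 + 480 + 278 + 1053 = 3061
ΣP(Period 1)Q(Period 1) = 10×125 + 14×40 + 1×278 + 11×81 = 1250 + 560 + 278 + 891 = 2979
link = 3061/2979 = 1.027526
Link Period 2→Period 3:
ΣP(Period 3)Q(Period 2) = 8×155 + 14×38 + 1×318 + 13×68 = 1240 + 532 + 318 + 884 = 2974
ΣP(Period 2)Q(Period 2) = 10×155 + 12×38 + 1×318 + 13×68 = 1550 + 456 + 318 + 884 = 3208
link = 2974/3208 = 0.927057
Chained index = 100 × 1.063659 × 1.027526 × 0.927057 = 101.3215

101.32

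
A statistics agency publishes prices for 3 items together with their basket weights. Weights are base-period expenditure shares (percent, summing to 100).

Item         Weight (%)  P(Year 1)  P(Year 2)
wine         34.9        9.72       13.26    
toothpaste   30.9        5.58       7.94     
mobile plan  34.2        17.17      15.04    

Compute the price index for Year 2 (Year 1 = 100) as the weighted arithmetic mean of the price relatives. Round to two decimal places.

wine: 34.9 × (13.26/9.72) = 34.9 × 1.364198 = 47.6105
toothpaste: 30.9 × (7.94/5.58) = 30.9 × 1.422939 = 43.9688
mobile plan: 34.2 × (15.04/17.17) = 34.2 × 0.875946 = 29.9574
Index = Σ wᵢ·(p₁ᵢ/p₀ᵢ) = 47.6105 + 43.9688 + 29.9574 = 121.5367

121.54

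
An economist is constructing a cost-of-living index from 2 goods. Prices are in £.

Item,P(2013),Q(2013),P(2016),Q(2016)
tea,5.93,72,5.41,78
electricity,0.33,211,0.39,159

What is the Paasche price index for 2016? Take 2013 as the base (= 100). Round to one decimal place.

Paasche price index uses current-period quantities as weights.
ΣP(2016)·Q(2016) = 5.41×78 + 0.39×159 = 421.98 + 62.01 = 483.99
ΣP(2013)·Q(2016) = 5.93×78 + 0.33×159 = 462.54 + 52.47 = 515.01
Index = 483.99 / 515.01 × 100 = 93.9768

94.0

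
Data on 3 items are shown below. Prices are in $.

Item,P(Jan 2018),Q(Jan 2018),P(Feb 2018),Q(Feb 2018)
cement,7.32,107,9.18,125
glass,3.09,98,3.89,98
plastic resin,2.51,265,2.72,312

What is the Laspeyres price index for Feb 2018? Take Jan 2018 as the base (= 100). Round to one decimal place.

119.0

Laspeyres price index uses base-period quantities as weights.
ΣP(Feb 2018)·Q(Jan 2018) = 9.18×107 + 3.89×98 + 2.72×265 = 982.26 + 381.22 + 720.8 = 2084.28
ΣP(Jan 2018)·Q(Jan 2018) = 7.32×107 + 3.09×98 + 2.51×265 = 783.24 + 302.82 + 665.15 = 1751.21
Index = 2084.28 / 1751.21 × 100 = 119.0194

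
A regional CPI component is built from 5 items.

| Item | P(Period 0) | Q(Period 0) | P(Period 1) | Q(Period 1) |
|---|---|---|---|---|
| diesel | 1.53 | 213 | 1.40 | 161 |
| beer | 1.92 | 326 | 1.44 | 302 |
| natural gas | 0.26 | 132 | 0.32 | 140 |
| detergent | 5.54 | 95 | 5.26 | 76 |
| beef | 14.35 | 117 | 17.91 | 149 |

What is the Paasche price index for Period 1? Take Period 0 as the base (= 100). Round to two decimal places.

Paasche price index uses current-period quantities as weights.
ΣP(Period 1)·Q(Period 1) = 1.40×161 + 1.44×302 + 0.32×140 + 5.26×76 + 17.91×149 = 225.4 + 434.88 + 44.8 + 399.76 + 2668.59 = 3773.43
ΣP(Period 0)·Q(Period 1) = 1.53×161 + 1.92×302 + 0.26×140 + 5.54×76 + 14.35×149 = 246.33 + 579.84 + 36.4 + 421.04 + 2138.15 = 3421.76
Index = 3773.43 / 3421.76 × 100 = 110.2775

110.28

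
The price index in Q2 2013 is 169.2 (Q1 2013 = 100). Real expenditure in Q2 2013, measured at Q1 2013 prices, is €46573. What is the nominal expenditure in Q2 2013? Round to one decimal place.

Nominal = Real × (Index/100) = 46573 × (169.2/100)
        = 46573 × 1.692 = 78801.5160

78801.5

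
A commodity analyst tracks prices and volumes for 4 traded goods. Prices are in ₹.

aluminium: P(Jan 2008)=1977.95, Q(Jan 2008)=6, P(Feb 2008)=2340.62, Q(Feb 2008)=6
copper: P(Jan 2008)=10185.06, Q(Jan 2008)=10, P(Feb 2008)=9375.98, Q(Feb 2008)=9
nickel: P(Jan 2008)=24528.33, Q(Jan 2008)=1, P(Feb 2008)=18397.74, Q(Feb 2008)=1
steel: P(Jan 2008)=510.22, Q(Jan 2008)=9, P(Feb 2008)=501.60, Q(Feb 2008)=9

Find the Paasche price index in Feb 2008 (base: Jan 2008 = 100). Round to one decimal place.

Paasche price index uses current-period quantities as weights.
ΣP(Feb 2008)·Q(Feb 2008) = 2340.62×6 + 9375.98×9 + 18397.74×1 + 501.60×9 = 14043.72 + 84383.82 + 18397.74 + 4514.4 = 121339.68
ΣP(Jan 2008)·Q(Feb 2008) = 1977.95×6 + 10185.06×9 + 24528.33×1 + 510.22×9 = 11867.7 + 91665.54 + 24528.33 + 4591.98 = 132653.55
Index = 121339.68 / 132653.55 × 100 = 91.4711

91.5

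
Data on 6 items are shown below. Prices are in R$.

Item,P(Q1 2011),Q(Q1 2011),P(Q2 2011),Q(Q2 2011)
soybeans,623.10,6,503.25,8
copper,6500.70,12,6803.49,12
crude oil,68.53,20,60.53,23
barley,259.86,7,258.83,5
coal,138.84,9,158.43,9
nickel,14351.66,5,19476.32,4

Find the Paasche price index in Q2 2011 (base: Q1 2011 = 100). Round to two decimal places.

116.03

Paasche price index uses current-period quantities as weights.
ΣP(Q2 2011)·Q(Q2 2011) = 503.25×8 + 6803.49×12 + 60.53×23 + 258.83×5 + 158.43×9 + 19476.32×4 = 4026 + 81641.88 + 1392.19 + 1294.15 + 1425.87 + 77905.28 = 167685.37
ΣP(Q1 2011)·Q(Q2 2011) = 623.10×8 + 6500.70×12 + 68.53×23 + 259.86×5 + 138.84×9 + 14351.66×4 = 4984.8 + 78008.4 + 1576.19 + 1299.3 + 1249.56 + 57406.64 = 144524.89
Index = 167685.37 / 144524.89 × 100 = 116.0253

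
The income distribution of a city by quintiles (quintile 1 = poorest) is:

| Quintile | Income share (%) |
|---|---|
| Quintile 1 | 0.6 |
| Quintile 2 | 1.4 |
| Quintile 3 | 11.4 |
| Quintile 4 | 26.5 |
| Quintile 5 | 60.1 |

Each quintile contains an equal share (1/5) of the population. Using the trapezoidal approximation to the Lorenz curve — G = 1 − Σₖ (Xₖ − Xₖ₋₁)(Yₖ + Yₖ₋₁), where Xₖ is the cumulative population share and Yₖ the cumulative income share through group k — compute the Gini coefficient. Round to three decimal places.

Cumulative income shares Yₖ: 0.0060, 0.0200, 0.1340, 0.3990, 1.0000
Σ (Xₖ−Xₖ₋₁)(Yₖ+Yₖ₋₁) = (1/5)(0.0060+0.0000) + (1/5)(0.0200+0.0060) + (1/5)(0.1340+0.0200) + (1/5)(0.3990+0.1340) + (1/5)(1.0000+0.3990)
  = 0.0012 + 0.0052 + 0.0308 + 0.1066 + 0.2798 = 0.4236
G = 1 − 0.4236 = 0.5764

0.576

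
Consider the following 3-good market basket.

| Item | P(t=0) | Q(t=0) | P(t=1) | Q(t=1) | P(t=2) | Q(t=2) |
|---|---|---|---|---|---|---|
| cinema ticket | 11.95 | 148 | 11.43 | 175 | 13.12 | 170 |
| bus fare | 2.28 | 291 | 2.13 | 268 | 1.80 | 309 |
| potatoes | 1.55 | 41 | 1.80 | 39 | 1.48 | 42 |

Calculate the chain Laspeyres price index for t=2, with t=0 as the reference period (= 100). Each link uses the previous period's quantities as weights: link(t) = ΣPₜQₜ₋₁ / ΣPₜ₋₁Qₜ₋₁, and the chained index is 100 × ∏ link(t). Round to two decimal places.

102.63

Link t=0→t=1:
ΣP(t=1)Q(t=0) = 11.43×148 + 2.13×291 + 1.80×41 = 1691.64 + 619.83 + 73.8 = 2385.27
ΣP(t=0)Q(t=0) = 11.95×148 + 2.28×291 + 1.55×41 = 1768.6 + 663.48 + 63.55 = 2495.63
link = 2385.27/2495.63 = 0.955779
Link t=1→t=2:
ΣP(t=2)Q(t=1) = 13.12×175 + 1.80×268 + 1.48×39 = 2296 + 482.4 + 57.72 = 2836.12
ΣP(t=1)Q(t=1) = 11.43×175 + 2.13×268 + 1.80×39 = 2000.25 + 570.84 + 70.2 = 2641.29
link = 2836.12/2641.29 = 1.073763
Chained index = 100 × 0.955779 × 1.073763 = 102.6280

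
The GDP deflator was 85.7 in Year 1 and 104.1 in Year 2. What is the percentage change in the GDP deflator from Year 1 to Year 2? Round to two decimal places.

Change = (104.1 − 85.7) / 85.7 × 100
       = 18.4 / 85.7 × 100 = 21.4702%

21.47%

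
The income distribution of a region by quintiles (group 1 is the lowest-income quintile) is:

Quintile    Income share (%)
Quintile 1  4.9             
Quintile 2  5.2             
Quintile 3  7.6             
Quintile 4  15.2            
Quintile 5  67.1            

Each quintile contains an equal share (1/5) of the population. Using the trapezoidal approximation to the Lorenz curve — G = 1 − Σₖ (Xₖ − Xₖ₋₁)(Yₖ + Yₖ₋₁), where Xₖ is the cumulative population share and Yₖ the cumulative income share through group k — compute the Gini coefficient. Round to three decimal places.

0.538

Cumulative income shares Yₖ: 0.0490, 0.1010, 0.1770, 0.3290, 1.0000
Σ (Xₖ−Xₖ₋₁)(Yₖ+Yₖ₋₁) = (1/5)(0.0490+0.0000) + (1/5)(0.1010+0.0490) + (1/5)(0.1770+0.1010) + (1/5)(0.3290+0.1770) + (1/5)(1.0000+0.3290)
  = 0.0098 + 0.0300 + 0.0556 + 0.1012 + 0.2658 = 0.4624
G = 1 − 0.4624 = 0.5376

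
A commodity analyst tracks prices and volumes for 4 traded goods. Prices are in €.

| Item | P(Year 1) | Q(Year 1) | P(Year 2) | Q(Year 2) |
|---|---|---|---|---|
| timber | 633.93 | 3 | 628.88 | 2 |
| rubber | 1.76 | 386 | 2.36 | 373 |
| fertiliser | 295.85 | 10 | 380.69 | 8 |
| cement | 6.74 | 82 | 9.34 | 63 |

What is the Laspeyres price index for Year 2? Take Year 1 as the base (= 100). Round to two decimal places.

Laspeyres price index uses base-period quantities as weights.
ΣP(Year 2)·Q(Year 1) = 628.88×3 + 2.36×386 + 380.69×10 + 9.34×82 = 1886.64 + 910.96 + 3806.9 + 765.88 = 7370.38
ΣP(Year 1)·Q(Year 1) = 633.93×3 + 1.76×386 + 295.85×10 + 6.74×82 = 1901.79 + 679.36 + 2958.5 + 552.68 = 6092.33
Index = 7370.38 / 6092.33 × 100 = 120.9780

120.98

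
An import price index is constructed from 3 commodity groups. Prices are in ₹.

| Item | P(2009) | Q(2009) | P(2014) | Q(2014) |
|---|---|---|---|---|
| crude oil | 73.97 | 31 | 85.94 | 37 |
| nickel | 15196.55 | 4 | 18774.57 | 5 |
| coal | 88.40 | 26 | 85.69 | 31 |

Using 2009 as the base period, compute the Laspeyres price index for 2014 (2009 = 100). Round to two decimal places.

122.35

Laspeyres price index uses base-period quantities as weights.
ΣP(2014)·Q(2009) = 85.94×31 + 18774.57×4 + 85.69×26 = 2664.14 + 75098.28 + 2227.94 = 79990.36
ΣP(2009)·Q(2009) = 73.97×31 + 15196.55×4 + 88.40×26 = 2293.07 + 60786.2 + 2298.4 = 65377.67
Index = 79990.36 / 65377.67 × 100 = 122.3512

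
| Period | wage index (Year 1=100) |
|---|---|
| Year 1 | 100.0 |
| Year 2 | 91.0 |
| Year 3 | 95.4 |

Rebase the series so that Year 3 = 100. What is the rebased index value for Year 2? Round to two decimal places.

Rebased(Year 2) = 91.0 / 95.4 × 100 = 95.3878

95.39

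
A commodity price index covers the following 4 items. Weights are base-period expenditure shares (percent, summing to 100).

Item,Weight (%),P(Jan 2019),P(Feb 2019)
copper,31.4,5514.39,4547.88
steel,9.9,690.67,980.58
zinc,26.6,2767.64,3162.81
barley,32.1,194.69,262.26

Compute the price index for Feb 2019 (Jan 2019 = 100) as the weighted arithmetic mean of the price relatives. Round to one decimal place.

113.6

copper: 31.4 × (4547.88/5514.39) = 31.4 × 0.824729 = 25.8965
steel: 9.9 × (980.58/690.67) = 9.9 × 1.419752 = 14.0555
zinc: 26.6 × (3162.81/2767.64) = 26.6 × 1.142782 = 30.3980
barley: 32.1 × (262.26/194.69) = 32.1 × 1.347065 = 43.2408
Index = Σ wᵢ·(p₁ᵢ/p₀ᵢ) = 25.8965 + 14.0555 + 30.3980 + 43.2408 = 113.5908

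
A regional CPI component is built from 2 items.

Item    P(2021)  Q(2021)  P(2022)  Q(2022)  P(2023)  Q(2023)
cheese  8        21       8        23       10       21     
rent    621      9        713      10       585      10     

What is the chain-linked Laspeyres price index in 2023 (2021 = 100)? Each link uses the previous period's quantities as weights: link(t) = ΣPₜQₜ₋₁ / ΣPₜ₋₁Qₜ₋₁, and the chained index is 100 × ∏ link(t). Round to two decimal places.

Link 2021→2022:
ΣP(2022)Q(2021) = 8×21 + 713×9 = 168 + 6417 = 6585
ΣP(2021)Q(2021) = 8×21 + 621×9 = 168 + 5589 = 5757
link = 6585/5757 = 1.143825
Link 2022→2023:
ΣP(2023)Q(2022) = 10×23 + 585×10 = 230 + 5850 = 6080
ΣP(2022)Q(2022) = 8×23 + 713×10 = 184 + 7130 = 7314
link = 6080/7314 = 0.831282
Chained index = 100 × 1.143825 × 0.831282 = 95.0842

95.08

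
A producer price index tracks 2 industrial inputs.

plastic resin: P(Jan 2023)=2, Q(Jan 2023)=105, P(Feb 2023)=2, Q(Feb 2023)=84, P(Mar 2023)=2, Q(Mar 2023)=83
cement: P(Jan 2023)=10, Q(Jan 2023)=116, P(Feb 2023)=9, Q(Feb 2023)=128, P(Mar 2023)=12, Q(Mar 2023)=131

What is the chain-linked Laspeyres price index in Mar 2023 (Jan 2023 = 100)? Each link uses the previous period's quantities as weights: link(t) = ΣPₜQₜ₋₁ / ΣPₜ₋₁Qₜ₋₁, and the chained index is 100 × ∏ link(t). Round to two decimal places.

Link Jan 2023→Feb 2023:
ΣP(Feb 2023)Q(Jan 2023) = 2×105 + 9×116 = 210 + 1044 = 1254
ΣP(Jan 2023)Q(Jan 2023) = 2×105 + 10×116 = 210 + 1160 = 1370
link = 1254/1370 = 0.915328
Link Feb 2023→Mar 2023:
ΣP(Mar 2023)Q(Feb 2023) = 2×84 + 12×128 = 168 + 1536 = 1704
ΣP(Feb 2023)Q(Feb 2023) = 2×84 + 9×128 = 168 + 1152 = 1320
link = 1704/1320 = 1.290909
Chained index = 100 × 0.915328 × 1.290909 = 118.1606

118.16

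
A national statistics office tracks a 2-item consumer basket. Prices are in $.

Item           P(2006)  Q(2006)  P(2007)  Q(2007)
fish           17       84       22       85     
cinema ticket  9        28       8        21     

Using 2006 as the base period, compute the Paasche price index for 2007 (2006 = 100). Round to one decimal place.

Paasche price index uses current-period quantities as weights.
ΣP(2007)·Q(2007) = 22×85 + 8×21 = 1870 + 168 = 2038
ΣP(2006)·Q(2007) = 17×85 + 9×21 = 1445 + 189 = 1634
Index = 2038 / 1634 × 100 = 124.7246

124.7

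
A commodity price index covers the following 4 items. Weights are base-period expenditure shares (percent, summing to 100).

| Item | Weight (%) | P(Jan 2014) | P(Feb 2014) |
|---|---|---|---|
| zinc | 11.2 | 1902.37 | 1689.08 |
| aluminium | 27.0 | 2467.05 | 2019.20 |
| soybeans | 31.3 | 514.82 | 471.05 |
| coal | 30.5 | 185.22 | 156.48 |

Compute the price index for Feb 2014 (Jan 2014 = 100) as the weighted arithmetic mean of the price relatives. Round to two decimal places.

86.45

zinc: 11.2 × (1689.08/1902.37) = 11.2 × 0.887882 = 9.9443
aluminium: 27.0 × (2019.20/2467.05) = 27.0 × 0.818467 = 22.0986
soybeans: 31.3 × (471.05/514.82) = 31.3 × 0.914980 = 28.6389
coal: 30.5 × (156.48/185.22) = 30.5 × 0.844833 = 25.7674
Index = Σ wᵢ·(p₁ᵢ/p₀ᵢ) = 9.9443 + 22.0986 + 28.6389 + 25.7674 = 86.4492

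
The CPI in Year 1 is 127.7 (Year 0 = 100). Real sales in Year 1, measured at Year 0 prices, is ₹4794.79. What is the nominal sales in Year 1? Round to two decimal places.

6122.95

Nominal = Real × (Index/100) = 4794.79 × (127.7/100)
        = 4794.79 × 1.277 = 6122.9468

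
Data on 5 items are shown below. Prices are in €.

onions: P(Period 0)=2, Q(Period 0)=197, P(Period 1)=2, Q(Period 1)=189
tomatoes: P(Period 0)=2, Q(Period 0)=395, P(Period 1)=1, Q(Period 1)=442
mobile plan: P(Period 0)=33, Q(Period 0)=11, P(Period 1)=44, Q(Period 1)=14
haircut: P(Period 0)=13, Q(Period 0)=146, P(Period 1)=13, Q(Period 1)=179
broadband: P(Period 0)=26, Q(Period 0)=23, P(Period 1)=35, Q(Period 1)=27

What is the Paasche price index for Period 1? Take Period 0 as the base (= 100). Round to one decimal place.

99.1

Paasche price index uses current-period quantities as weights.
ΣP(Period 1)·Q(Period 1) = 2×189 + 1×442 + 44×14 + 13×179 + 35×27 = 378 + 442 + 616 + 2327 + 945 = 4708
ΣP(Period 0)·Q(Period 1) = 2×189 + 2×442 + 33×14 + 13×179 + 26×27 = 378 + 884 + 462 + 2327 + 702 = 4753
Index = 4708 / 4753 × 100 = 99.0532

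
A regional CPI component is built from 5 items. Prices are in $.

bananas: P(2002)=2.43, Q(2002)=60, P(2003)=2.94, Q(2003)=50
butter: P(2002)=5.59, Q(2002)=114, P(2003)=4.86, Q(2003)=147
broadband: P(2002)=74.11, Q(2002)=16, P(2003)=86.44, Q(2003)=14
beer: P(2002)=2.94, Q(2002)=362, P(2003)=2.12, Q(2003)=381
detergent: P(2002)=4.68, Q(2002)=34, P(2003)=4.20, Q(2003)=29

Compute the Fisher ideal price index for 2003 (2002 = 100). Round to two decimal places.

93.72

Laspeyres component (base-period weights):
ΣP(2003)Q(2002) = 2.94×60 + 4.86×114 + 86.44×16 + 2.12×362 + 4.20×34 = 176.4 + 554.04 + 1383.04 + 767.44 + 142.8 = 3023.72
ΣP(2002)Q(2002) = 2.43×60 + 5.59×114 + 74.11×16 + 2.94×362 + 4.68×34 = 145.8 + 637.26 + 1185.76 + 1064.28 + 159.12 = 3192.22
L = 3023.72 / 3192.22 × 100 = 94.7215
Paasche component (current-period weights):
ΣP(2003)Q(2003) = 2.94×50 + 4.86×147 + 86.44×14 + 2.12×381 + 4.20×29 = 147 + 714.42 + 1210.16 + 807.72 + 121.8 = 3001.1
ΣP(2002)Q(2003) = 2.43×50 + 5.59×147 + 74.11×14 + 2.94×381 + 4.68×29 = 121.5 + 821.73 + 1037.54 + 1120.14 + 135.72 = 3236.63
P = 3001.1 / 3236.63 × 100 = 92.7230
Fisher = √(L × P) = √(94.7215 × 92.7230) = 93.7169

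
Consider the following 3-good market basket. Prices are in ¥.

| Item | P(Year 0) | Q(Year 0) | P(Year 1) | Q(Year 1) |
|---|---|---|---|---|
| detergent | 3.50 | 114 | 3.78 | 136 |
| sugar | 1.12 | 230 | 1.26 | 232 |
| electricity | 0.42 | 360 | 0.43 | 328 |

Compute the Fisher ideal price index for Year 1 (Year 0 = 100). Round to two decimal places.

108.42

Laspeyres component (base-period weights):
ΣP(Year 1)Q(Year 0) = 3.78×114 + 1.26×230 + 0.43×360 = 430.92 + 289.8 + 154.8 = 875.52
ΣP(Year 0)Q(Year 0) = 3.50×114 + 1.12×230 + 0.42×360 = 399 + 257.6 + 151.2 = 807.8
L = 875.52 / 807.8 × 100 = 108.3833
Paasche component (current-period weights):
ΣP(Year 1)Q(Year 1) = 3.78×136 + 1.26×232 + 0.43×328 = 514.08 + 292.32 + 141.04 = 947.44
ΣP(Year 0)Q(Year 1) = 3.50×136 + 1.12×232 + 0.42×328 = 476 + 259.84 + 137.76 = 873.6
P = 947.44 / 873.6 × 100 = 108.4524
Fisher = √(L × P) = √(108.3833 × 108.4524) = 108.4178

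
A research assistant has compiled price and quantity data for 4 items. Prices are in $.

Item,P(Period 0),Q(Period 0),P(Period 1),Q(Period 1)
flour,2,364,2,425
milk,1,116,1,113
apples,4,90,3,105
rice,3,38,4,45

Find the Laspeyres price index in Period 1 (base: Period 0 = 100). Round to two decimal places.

96.05

Laspeyres price index uses base-period quantities as weights.
ΣP(Period 1)·Q(Period 0) = 2×364 + 1×116 + 3×90 + 4×38 = 728 + 116 + 270 + 152 = 1266
ΣP(Period 0)·Q(Period 0) = 2×364 + 1×116 + 4×90 + 3×38 = 728 + 116 + 360 + 114 = 1318
Index = 1266 / 1318 × 100 = 96.0546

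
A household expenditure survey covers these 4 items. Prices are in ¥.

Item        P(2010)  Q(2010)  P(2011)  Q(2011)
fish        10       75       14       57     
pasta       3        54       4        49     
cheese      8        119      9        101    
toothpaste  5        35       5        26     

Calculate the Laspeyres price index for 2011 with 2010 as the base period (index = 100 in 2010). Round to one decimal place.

Laspeyres price index uses base-period quantities as weights.
ΣP(2011)·Q(2010) = 14×75 + 4×54 + 9×119 + 5×35 = 1050 + 216 + 1071 + 175 = 2512
ΣP(2010)·Q(2010) = 10×75 + 3×54 + 8×119 + 5×35 = 750 + 162 + 952 + 175 = 2039
Index = 2512 / 2039 × 100 = 123.1976

123.2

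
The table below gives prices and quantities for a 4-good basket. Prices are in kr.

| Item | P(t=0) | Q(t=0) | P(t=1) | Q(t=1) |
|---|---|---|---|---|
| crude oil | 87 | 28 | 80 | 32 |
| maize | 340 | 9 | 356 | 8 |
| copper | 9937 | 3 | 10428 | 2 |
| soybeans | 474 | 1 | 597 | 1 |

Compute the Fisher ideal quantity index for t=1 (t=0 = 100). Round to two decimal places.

72.11

Laspeyres component (base-period weights):
ΣP(t=0)Q(t=1) = 87×32 + 340×8 + 9937×2 + 474×1 = 2784 + 2720 + 19874 + 474 = 25852
ΣP(t=0)Q(t=0) = 87×28 + 340×9 + 9937×3 + 474×1 = 2436 + 3060 + 29811 + 474 = 35781
L = 25852 / 35781 × 100 = 72.2506
Paasche component (current-period weights):
ΣP(t=1)Q(t=1) = 80×32 + 356×8 + 10428×2 + 597×1 = 2560 + 2848 + 20856 + 597 = 26861
ΣP(t=1)Q(t=0) = 80×28 + 356×9 + 10428×3 + 597×1 = 2240 + 3204 + 31284 + 597 = 37325
P = 26861 / 37325 × 100 = 71.9652
Fisher = √(L × P) = √(72.2506 × 71.9652) = 72.1078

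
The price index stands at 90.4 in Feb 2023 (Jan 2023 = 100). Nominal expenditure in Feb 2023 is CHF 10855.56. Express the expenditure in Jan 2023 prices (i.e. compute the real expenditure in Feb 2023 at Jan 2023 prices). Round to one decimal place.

12008.4

Real = Nominal ÷ (Index/100) = 10855.56 ÷ (90.4/100)
     = 10855.56 ÷ 0.904 = 12008.3628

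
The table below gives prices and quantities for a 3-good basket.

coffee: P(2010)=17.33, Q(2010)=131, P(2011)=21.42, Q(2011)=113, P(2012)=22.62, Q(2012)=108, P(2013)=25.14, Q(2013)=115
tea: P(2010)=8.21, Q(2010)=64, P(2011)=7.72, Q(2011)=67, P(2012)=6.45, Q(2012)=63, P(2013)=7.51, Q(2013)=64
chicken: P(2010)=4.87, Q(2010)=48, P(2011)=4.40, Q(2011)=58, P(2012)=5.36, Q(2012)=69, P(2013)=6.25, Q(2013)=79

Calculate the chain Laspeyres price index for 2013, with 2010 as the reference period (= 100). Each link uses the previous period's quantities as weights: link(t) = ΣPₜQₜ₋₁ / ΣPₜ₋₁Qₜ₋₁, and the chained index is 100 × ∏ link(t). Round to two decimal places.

Link 2010→2011:
ΣP(2011)Q(2010) = 21.42×131 + 7.72×64 + 4.40×48 = 2806.02 + 494.08 + 211.2 = 3511.3
ΣP(2010)Q(2010) = 17.33×131 + 8.21×64 + 4.87×48 = 2270.23 + 525.44 + 233.76 = 3029.43
link = 3511.3/3029.43 = 1.159063
Link 2011→2012:
ΣP(2012)Q(2011) = 22.62×113 + 6.45×67 + 5.36×58 = 2556.06 + 432.15 + 310.88 = 3299.09
ΣP(2011)Q(2011) = 21.42×113 + 7.72×67 + 4.40×58 = 2420.46 + 517.24 + 255.2 = 3192.9
link = 3299.09/3192.9 = 1.033258
Link 2012→2013:
ΣP(2013)Q(2012) = 25.14×108 + 7.51×63 + 6.25×69 = 2715.12 + 473.13 + 431.25 = 3619.5
ΣP(2012)Q(2012) = 22.62×108 + 6.45×63 + 5.36×69 = 2442.96 + 406.35 + 369.84 = 3219.15
link = 3619.5/3219.15 = 1.124365
Chained index = 100 × 1.159063 × 1.033258 × 1.124365 = 134.6552

134.66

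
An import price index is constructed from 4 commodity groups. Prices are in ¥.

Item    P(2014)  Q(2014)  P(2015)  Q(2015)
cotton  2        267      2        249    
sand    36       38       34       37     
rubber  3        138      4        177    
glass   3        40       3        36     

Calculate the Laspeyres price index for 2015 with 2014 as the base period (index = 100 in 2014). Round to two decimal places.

Laspeyres price index uses base-period quantities as weights.
ΣP(2015)·Q(2014) = 2×267 + 34×38 + 4×138 + 3×40 = 534 + 1292 + 552 + 120 = 2498
ΣP(2014)·Q(2014) = 2×267 + 36×38 + 3×138 + 3×40 = 534 + 1368 + 414 + 120 = 2436
Index = 2498 / 2436 × 100 = 102.5452

102.55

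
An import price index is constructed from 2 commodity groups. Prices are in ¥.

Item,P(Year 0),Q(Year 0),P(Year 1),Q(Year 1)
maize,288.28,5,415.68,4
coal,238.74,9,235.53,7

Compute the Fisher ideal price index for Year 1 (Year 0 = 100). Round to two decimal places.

117.09

Laspeyres component (base-period weights):
ΣP(Year 1)Q(Year 0) = 415.68×5 + 235.53×9 = 2078.4 + 2119.77 = 4198.17
ΣP(Year 0)Q(Year 0) = 288.28×5 + 238.74×9 = 1441.4 + 2148.66 = 3590.06
L = 4198.17 / 3590.06 × 100 = 116.9387
Paasche component (current-period weights):
ΣP(Year 1)Q(Year 1) = 415.68×4 + 235.53×7 = 1662.72 + 1648.71 = 3311.43
ΣP(Year 0)Q(Year 1) = 288.28×4 + 238.74×7 = 1153.12 + 1671.18 = 2824.3
P = 3311.43 / 2824.3 × 100 = 117.2478
Fisher = √(L × P) = √(116.9387 × 117.2478) = 117.0932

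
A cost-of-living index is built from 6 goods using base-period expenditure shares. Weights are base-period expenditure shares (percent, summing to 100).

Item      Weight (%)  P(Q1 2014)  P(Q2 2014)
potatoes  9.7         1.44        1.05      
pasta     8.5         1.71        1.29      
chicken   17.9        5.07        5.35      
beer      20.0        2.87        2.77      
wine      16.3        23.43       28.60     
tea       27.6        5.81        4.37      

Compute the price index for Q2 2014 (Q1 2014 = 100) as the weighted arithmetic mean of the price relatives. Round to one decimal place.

potatoes: 9.7 × (1.05/1.44) = 9.7 × 0.729167 = 7.0729
pasta: 8.5 × (1.29/1.71) = 8.5 × 0.754386 = 6.4123
chicken: 17.9 × (5.35/5.07) = 17.9 × 1.055227 = 18.8886
beer: 20.0 × (2.77/2.87) = 20.0 × 0.965157 = 19.3031
wine: 16.3 × (28.60/23.43) = 16.3 × 1.220657 = 19.8967
tea: 27.6 × (4.37/5.81) = 27.6 × 0.752151 = 20.7594
Index = Σ wᵢ·(p₁ᵢ/p₀ᵢ) = 7.0729 + 6.4123 + 18.8886 + 19.3031 + 19.8967 + 20.7594 = 92.3330

92.3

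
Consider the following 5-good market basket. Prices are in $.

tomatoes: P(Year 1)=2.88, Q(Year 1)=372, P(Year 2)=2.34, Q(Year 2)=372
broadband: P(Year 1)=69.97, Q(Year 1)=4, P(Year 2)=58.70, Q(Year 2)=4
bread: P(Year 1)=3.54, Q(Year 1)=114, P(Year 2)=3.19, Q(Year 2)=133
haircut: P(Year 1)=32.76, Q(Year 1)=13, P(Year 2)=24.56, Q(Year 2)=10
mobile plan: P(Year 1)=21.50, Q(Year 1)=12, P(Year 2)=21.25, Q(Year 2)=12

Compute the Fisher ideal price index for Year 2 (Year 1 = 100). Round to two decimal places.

Laspeyres component (base-period weights):
ΣP(Year 2)Q(Year 1) = 2.34×372 + 58.70×4 + 3.19×114 + 24.56×13 + 21.25×12 = 870.48 + 234.8 + 363.66 + 319.28 + 255 = 2043.22
ΣP(Year 1)Q(Year 1) = 2.88×372 + 69.97×4 + 3.54×114 + 32.76×13 + 21.50×12 = 1071.36 + 279.88 + 403.56 + 425.88 + 258 = 2438.68
L = 2043.22 / 2438.68 × 100 = 83.7839
Paasche component (current-period weights):
ΣP(Year 2)Q(Year 2) = 2.34×372 + 58.70×4 + 3.19×133 + 24.56×10 + 21.25×12 = 870.48 + 234.8 + 424.27 + 245.6 + 255 = 2030.15
ΣP(Year 1)Q(Year 2) = 2.88×372 + 69.97×4 + 3.54×133 + 32.76×10 + 21.50×12 = 1071.36 + 279.88 + 470.82 + 327.6 + 258 = 2407.66
P = 2030.15 / 2407.66 × 100 = 84.3205
Fisher = √(L × P) = √(83.7839 × 84.3205) = 84.0517

84.05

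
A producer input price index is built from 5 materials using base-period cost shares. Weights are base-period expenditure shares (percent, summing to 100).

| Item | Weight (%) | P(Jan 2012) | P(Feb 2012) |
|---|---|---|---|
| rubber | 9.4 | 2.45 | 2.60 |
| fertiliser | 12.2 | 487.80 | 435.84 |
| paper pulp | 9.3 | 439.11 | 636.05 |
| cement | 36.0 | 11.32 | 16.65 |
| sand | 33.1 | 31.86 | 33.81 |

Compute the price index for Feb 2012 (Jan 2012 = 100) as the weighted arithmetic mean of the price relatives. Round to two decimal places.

rubber: 9.4 × (2.60/2.45) = 9.4 × 1.061224 = 9.9755
fertiliser: 12.2 × (435.84/487.80) = 12.2 × 0.893481 = 10.9005
paper pulp: 9.3 × (636.05/439.11) = 9.3 × 1.448498 = 13.4710
cement: 36.0 × (16.65/11.32) = 36.0 × 1.470848 = 52.9505
sand: 33.1 × (33.81/31.86) = 33.1 × 1.061205 = 35.1259
Index = Σ wᵢ·(p₁ᵢ/p₀ᵢ) = 9.9755 + 10.9005 + 13.4710 + 52.9505 + 35.1259 = 122.4234

122.42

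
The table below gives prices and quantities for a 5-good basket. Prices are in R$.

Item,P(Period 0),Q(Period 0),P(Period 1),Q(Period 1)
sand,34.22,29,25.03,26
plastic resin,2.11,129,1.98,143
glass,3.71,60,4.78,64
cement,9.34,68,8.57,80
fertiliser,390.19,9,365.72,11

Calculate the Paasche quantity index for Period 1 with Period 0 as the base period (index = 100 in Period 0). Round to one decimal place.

115.7

Paasche quantity index uses current-period prices as weights.
ΣP(Period 1)·Q(Period 1) = 25.03×26 + 1.98×143 + 4.78×64 + 8.57×80 + 365.72×11 = 650.78 + 283.14 + 305.92 + 685.6 + 4022.92 = 5948.36
ΣP(Period 1)·Q(Period 0) = 25.03×29 + 1.98×129 + 4.78×60 + 8.57×68 + 365.72×9 = 725.87 + 255.42 + 286.8 + 582.76 + 3291.48 = 5142.33
Index = 5948.36 / 5142.33 × 100 = 115.6744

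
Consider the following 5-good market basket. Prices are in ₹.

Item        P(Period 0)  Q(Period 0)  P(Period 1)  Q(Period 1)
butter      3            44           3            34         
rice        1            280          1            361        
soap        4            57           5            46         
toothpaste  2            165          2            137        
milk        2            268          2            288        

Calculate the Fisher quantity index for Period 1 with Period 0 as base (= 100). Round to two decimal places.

Laspeyres component (base-period weights):
ΣP(Period 0)Q(Period 1) = 3×34 + 1×361 + 4×46 + 2×137 + 2×288 = 102 + 361 + 184 + 274 + 576 = 1497
ΣP(Period 0)Q(Period 0) = 3×44 + 1×280 + 4×57 + 2×165 + 2×268 = 132 + 280 + 228 + 330 + 536 = 1506
L = 1497 / 1506 × 100 = 99.4024
Paasche component (current-period weights):
ΣP(Period 1)Q(Period 1) = 3×34 + 1×361 + 5×46 + 2×137 + 2×288 = 102 + 361 + 230 + 274 + 576 = 1543
ΣP(Period 1)Q(Period 0) = 3×44 + 1×280 + 5×57 + 2×165 + 2×268 = 132 + 280 + 285 + 330 + 536 = 1563
P = 1543 / 1563 × 100 = 98.7204
Fisher = √(L × P) = √(99.4024 × 98.7204) = 99.0608

99.06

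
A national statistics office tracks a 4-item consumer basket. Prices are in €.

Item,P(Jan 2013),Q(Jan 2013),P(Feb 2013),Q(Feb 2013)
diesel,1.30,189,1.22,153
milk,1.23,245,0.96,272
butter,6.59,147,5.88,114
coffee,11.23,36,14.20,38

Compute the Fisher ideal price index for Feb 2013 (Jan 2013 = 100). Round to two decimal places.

Laspeyres component (base-period weights):
ΣP(Feb 2013)Q(Jan 2013) = 1.22×189 + 0.96×245 + 5.88×147 + 14.20×36 = 230.58 + 235.2 + 864.36 + 511.2 = 1841.34
ΣP(Jan 2013)Q(Jan 2013) = 1.30×189 + 1.23×245 + 6.59×147 + 11.23×36 = 245.7 + 301.35 + 968.73 + 404.28 = 1920.06
L = 1841.34 / 1920.06 × 100 = 95.9001
Paasche component (current-period weights):
ΣP(Feb 2013)Q(Feb 2013) = 1.22×153 + 0.96×272 + 5.88×114 + 14.20×38 = 186.66 + 261.12 + 670.32 + 539.6 = 1657.7
ΣP(Jan 2013)Q(Feb 2013) = 1.30×153 + 1.23×272 + 6.59×114 + 11.23×38 = 198.9 + 334.56 + 751.26 + 426.74 = 1711.46
P = 1657.7 / 1711.46 × 100 = 96.8588
Fisher = √(L × P) = √(95.9001 × 96.8588) = 96.3783

96.38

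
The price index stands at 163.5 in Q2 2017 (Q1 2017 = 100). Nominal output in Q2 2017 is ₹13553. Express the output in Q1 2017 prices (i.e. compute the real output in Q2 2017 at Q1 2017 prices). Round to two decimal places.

Real = Nominal ÷ (Index/100) = 13553 ÷ (163.5/100)
     = 13553 ÷ 1.635 = 8289.2966

8289.30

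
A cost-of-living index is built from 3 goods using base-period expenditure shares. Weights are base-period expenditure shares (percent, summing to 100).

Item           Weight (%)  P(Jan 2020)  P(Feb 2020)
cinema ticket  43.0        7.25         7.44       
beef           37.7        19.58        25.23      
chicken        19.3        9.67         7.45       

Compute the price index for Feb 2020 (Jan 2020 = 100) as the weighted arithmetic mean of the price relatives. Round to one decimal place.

cinema ticket: 43.0 × (7.44/7.25) = 43.0 × 1.026207 = 44.1269
beef: 37.7 × (25.23/19.58) = 37.7 × 1.288560 = 48.5787
chicken: 19.3 × (7.45/9.67) = 19.3 × 0.770424 = 14.8692
Index = Σ wᵢ·(p₁ᵢ/p₀ᵢ) = 44.1269 + 48.5787 + 14.8692 = 107.5748

107.6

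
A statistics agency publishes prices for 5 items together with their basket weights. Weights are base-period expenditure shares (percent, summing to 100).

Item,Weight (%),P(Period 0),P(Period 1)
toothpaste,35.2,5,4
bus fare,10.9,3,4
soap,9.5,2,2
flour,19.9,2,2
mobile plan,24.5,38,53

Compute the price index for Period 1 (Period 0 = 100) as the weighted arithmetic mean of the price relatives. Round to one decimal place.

toothpaste: 35.2 × (4/5) = 35.2 × 0.800000 = 28.1600
bus fare: 10.9 × (4/3) = 10.9 × 1.333333 = 14.5333
soap: 9.5 × (2/2) = 9.5 × 1.000000 = 9.5000
flour: 19.9 × (2/2) = 19.9 × 1.000000 = 19.9000
mobile plan: 24.5 × (53/38) = 24.5 × 1.394737 = 34.1711
Index = Σ wᵢ·(p₁ᵢ/p₀ᵢ) = 28.1600 + 14.5333 + 9.5000 + 19.9000 + 34.1711 = 106.2644

106.3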